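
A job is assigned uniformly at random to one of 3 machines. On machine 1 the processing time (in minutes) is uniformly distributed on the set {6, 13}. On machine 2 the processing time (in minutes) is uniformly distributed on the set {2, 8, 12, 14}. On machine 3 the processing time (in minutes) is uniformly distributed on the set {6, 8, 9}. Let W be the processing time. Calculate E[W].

157/18

E[W | machine 1] = (6+13)/2 = 19/2.
E[W | machine 2] = (2+8+12+14)/4 = 9.
E[W | machine 3] = (6+8+9)/3 = 23/3.
E[W] = (1/3)·(19/2) + (1/3)·(9) + (1/3)·(23/3) = 157/18.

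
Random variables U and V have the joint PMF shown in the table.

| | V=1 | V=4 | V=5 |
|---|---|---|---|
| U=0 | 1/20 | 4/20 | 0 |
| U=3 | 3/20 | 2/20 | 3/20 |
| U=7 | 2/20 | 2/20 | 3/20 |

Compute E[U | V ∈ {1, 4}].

43/14

P(V ∈ {1, 4}) = 7/10.
Σ U·P over the event = 0·(1/20) + 0·(4/20) + 3·(3/20) + 3·(2/20) + 7·(2/20) + 7·(2/20) = 43/20.
E[U | V ∈ {1, 4}] = (43/20) / (7/10) = 43/14.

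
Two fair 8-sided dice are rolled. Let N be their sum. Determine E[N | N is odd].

P(N is odd) = 1/2.
Σ over the event: 3·1/32 + 5·1/16 + 7·3/32 + 9·1/8 + 11·3/32 + 13·1/16 + 15·1/32 = 9/2.
E[N | N is odd] = (9/2) / (1/2) = 9.

9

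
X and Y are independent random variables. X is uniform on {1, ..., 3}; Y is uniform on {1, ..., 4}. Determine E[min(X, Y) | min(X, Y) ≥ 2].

7/3

Outcomes with min(X, Y) ≥ 2: (2,2), (2,3), (2,4), (3,2), (3,3), (3,4), each with probability 1/12.
E[min(X, Y) | min(X, Y) ≥ 2] = (2 + 2 + 2 + 2 + 3 + 3) / 6 = 7/3.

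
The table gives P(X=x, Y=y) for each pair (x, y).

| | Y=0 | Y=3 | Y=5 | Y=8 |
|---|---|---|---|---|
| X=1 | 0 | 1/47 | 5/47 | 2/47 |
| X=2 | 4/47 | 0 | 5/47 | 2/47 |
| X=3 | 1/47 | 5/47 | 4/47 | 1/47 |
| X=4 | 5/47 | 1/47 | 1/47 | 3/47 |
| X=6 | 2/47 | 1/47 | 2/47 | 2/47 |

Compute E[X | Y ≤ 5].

P(Y ≤ 5) = 37/47.
Summing X·P(X=x,Y=y) over the conditioning event gives 112/47.
E[X | Y ≤ 5] = (112/47) / (37/47) = 112/37.

112/37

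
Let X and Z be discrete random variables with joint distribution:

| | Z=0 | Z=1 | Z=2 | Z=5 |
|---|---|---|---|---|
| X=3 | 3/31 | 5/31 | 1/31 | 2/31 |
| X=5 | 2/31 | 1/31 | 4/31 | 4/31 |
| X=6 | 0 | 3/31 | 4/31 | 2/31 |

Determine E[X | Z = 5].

19/4

P(Z = 5) = 8/31.
Σ X·P over the event = 3·(2/31) + 5·(4/31) + 6·(2/31) = 38/31.
E[X | Z = 5] = (38/31) / (8/31) = 19/4.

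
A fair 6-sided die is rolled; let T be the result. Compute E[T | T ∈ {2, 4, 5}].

P(T ∈ {2, 4, 5}) = 1/2.
Σ over the event: 2·1/6 + 4·1/6 + 5·1/6 = 11/6.
E[T | T ∈ {2, 4, 5}] = (11/6) / (1/2) = 11/3.

11/3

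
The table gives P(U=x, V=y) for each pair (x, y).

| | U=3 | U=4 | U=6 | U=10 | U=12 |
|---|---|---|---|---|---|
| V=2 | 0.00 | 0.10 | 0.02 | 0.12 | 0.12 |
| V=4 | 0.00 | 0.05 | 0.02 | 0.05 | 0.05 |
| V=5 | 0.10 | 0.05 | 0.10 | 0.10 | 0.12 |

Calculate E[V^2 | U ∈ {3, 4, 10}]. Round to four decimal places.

15.3158

P(U ∈ {3, 4, 10}) = 0.57.
Summing V^2·P(U=x,V=y) over the conditioning event gives 8.73.
E[V^2 | U ∈ {3, 4, 10}] = (8.73) / (0.57) = 15.3158.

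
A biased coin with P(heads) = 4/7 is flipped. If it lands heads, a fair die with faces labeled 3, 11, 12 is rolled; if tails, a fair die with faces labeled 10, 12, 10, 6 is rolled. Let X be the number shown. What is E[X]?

379/42

E[X | heads] = (3+11+12)/3 = 26/3.
E[X | tails] = (10+12+10+6)/4 = 19/2.
By the law of total expectation,
E[X] = (4/7)·(26/3) + (3/7)·(19/2) = 379/42.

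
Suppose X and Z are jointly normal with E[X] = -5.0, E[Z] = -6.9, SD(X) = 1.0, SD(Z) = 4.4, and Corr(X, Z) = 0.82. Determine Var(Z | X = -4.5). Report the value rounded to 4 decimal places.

For a bivariate normal, Var(Z | X=x) = σ_Z²(1 − ρ²).
Var(Z | X=-4.5) = (4.4)²·(1 − (0.82)²) = 19.36·0.3276 = 6.3423.

6.3423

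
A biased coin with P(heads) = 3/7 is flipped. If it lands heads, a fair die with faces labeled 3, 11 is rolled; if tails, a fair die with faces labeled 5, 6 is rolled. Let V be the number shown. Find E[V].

E[V | heads] = (3+11)/2 = 7.
E[V | tails] = (5+6)/2 = 11/2.
E[V] = (3/7)·(7) + (4/7)·(11/2) = 43/7.

43/7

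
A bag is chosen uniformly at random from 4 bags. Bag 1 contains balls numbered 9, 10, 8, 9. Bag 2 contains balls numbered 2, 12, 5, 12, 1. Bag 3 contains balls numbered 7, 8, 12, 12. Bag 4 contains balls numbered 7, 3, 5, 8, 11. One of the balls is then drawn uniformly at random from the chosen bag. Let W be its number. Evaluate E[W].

E[W | bag 1] = (9+10+8+9)/4 = 9.
E[W | bag 2] = (2+12+5+12+1)/5 = 32/5.
E[W | bag 3] = (7+8+12+12)/4 = 39/4.
E[W | bag 4] = (7+3+5+8+11)/5 = 34/5.
E[W] = (1/4)·(9) + (1/4)·(32/5) + (1/4)·(39/4) + (1/4)·(34/5) = 639/80.

639/80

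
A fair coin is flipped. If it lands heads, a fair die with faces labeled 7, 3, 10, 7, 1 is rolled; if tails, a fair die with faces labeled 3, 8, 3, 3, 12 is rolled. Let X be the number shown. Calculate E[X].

E[X | heads] = (7+3+10+7+1)/5 = 28/5.
E[X | tails] = (3+8+3+3+12)/5 = 29/5.
By the law of total expectation,
E[X] = (1/2)·(28/5) + (1/2)·(29/5) = 57/10.

57/10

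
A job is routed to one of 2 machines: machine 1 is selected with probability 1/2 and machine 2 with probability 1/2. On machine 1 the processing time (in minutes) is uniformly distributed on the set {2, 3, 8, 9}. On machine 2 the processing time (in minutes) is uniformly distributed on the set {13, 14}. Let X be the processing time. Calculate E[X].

19/2

E[X | machine 1] = (2+3+8+9)/4 = 11/2.
E[X | machine 2] = (13+14)/2 = 27/2.
E[X] = (1/2)·(11/2) + (1/2)·(27/2) = 19/2.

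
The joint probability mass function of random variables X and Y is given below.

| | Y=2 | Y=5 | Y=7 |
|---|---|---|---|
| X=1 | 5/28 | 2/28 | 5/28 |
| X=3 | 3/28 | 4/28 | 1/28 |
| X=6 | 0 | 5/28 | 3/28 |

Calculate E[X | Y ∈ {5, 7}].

P(Y ∈ {5, 7}) = 5/7.
Σ X·P over the event = 1·(2/28) + 1·(5/28) + 3·(4/28) + 3·(1/28) + 6·(5/28) + 6·(3/28) = 5/2.
E[X | Y ∈ {5, 7}] = (5/2) / (5/7) = 7/2.

7/2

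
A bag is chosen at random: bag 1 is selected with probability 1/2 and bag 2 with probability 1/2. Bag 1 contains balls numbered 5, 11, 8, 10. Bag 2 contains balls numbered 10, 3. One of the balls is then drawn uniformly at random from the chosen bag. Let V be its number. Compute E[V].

15/2

E[V | bag 1] = (5+11+8+10)/4 = 17/2.
E[V | bag 2] = (10+3)/2 = 13/2.
E[V] = (1/2)·(17/2) + (1/2)·(13/2) = 15/2.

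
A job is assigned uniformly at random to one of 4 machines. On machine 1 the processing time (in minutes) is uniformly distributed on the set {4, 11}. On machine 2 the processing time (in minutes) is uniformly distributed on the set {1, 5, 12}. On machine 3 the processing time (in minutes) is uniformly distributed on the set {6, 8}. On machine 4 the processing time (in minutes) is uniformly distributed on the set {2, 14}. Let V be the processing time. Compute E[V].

E[V | machine 1] = (4+11)/2 = 15/2.
E[V | machine 2] = (1+5+12)/3 = 6.
E[V | machine 3] = (6+8)/2 = 7.
E[V | machine 4] = (2+14)/2 = 8.
By the law of total expectation,
E[V] = (1/4)·(15/2) + (1/4)·(6) + (1/4)·(7) + (1/4)·(8) = 57/8.

57/8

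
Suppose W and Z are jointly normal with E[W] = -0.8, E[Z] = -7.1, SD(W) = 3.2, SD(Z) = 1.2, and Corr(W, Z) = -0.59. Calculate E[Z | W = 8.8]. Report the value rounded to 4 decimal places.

E[Z | W=x] = μ_Z + ρ(σ_Z/σ_W)(x − μ_W) for jointly normal variables.
E[Z | W=8.8] = -7.1 + (-0.59)·(1.2/3.2)·(8.8 − (-0.8)) = -7.1 + (-0.22125)·(9.6) = -9.2240.

-9.2240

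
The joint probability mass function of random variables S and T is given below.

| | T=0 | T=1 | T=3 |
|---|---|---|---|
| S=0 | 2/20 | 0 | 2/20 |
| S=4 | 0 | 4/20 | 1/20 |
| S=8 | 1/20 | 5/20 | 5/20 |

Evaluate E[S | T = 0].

P(T = 0) = 3/20.
Σ S·P over the event = 0·(2/20) + 8·(1/20) = 2/5.
E[S | T = 0] = (2/5) / (3/20) = 8/3.

8/3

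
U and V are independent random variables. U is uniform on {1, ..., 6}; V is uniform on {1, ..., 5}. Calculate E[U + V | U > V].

P(U > V) = 1/2.
Summing (U+V)·P(x,y) over outcomes with U > V gives 7/2.
E[U + V | U > V] = (7/2) / (1/2) = 7.

7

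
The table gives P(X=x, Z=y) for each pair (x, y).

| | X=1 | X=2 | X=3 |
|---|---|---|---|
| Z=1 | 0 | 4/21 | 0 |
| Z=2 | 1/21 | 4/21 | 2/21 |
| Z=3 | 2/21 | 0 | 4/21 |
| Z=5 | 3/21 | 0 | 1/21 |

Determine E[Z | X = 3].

P(X = 3) = 1/3.
Σ Z·P over the event = 2·(2/21) + 3·(4/21) + 5·(1/21) = 1.
E[Z | X = 3] = (1) / (1/3) = 3.

3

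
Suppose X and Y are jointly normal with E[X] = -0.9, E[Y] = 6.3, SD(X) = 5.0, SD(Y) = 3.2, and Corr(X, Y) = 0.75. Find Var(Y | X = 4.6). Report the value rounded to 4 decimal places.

4.4800

For a bivariate normal, Var(Y | X=x) = σ_Y²(1 − ρ²).
Var(Y | X=4.6) = (3.2)²·(1 − (0.75)²) = 10.24·0.4375 = 4.4800.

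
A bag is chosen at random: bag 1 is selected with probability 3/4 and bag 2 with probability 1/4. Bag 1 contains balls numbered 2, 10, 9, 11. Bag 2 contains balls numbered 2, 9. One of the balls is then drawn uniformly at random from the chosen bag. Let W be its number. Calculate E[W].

E[W | bag 1] = (2+10+9+11)/4 = 8.
E[W | bag 2] = (2+9)/2 = 11/2.
By the law of total expectation,
E[W] = (3/4)·(8) + (1/4)·(11/2) = 59/8.

59/8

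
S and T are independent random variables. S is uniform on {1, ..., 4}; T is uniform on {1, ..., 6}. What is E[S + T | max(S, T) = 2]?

P(max(S, T) = 2) = 1/8.
Summing (S+T)·P(x,y) over outcomes with max(S, T) = 2 gives 5/12.
E[S + T | max(S, T) = 2] = (5/12) / (1/8) = 10/3.

10/3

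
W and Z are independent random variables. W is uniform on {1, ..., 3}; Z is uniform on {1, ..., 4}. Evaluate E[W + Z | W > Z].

Outcomes with W > Z: (2,1), (3,1), (3,2), each with probability 1/12.
E[W + Z | W > Z] = (3 + 4 + 5) / 3 = 4.

4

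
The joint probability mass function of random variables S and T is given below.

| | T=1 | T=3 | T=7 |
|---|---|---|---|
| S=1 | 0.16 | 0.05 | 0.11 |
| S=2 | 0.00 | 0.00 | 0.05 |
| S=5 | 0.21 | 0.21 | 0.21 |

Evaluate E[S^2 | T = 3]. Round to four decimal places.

20.3846

P(T = 3) = 0.26.
Σ S^2·P over the event = 1·(0.05) + 25·(0.21) = 5.30.
E[S^2 | T = 3] = (5.30) / (0.26) = 20.3846.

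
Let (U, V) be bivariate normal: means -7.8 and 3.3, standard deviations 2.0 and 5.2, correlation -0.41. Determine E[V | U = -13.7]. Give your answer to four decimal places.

The regression of V on U has slope ρ·σ_V/σ_U and passes through (μ_U, μ_V).
E[V | U=-13.7] = 3.3 + (-0.41)·(5.2/2.0)·(-13.7 − (-7.8)) = 3.3 + (-1.066)·(-5.9) = 9.5894.

9.5894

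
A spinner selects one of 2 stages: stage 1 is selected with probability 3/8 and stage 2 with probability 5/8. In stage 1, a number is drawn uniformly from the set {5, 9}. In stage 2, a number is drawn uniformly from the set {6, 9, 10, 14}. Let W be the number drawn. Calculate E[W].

E[W | stage 1] = (5+9)/2 = 7.
E[W | stage 2] = (6+9+10+14)/4 = 39/4.
By the law of total expectation,
E[W] = (3/8)·(7) + (5/8)·(39/4) = 279/32.

279/32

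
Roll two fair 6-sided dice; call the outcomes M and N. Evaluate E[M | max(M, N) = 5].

Outcomes with max(M, N) = 5: (1,5), (2,5), (3,5), (4,5), (5,1), (5,2), (5,3), (5,4), (5,5), each with probability 1/36.
E[M | max(M, N) = 5] = (1 + 2 + 3 + 4 + 5 + 5 + 5 + 5 + 5) / 9 = 35/9.

35/9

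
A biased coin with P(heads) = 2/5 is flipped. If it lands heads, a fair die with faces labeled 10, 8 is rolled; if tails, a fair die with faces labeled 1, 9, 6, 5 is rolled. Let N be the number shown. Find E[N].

27/4

E[N | heads] = (10+8)/2 = 9.
E[N | tails] = (1+9+6+5)/4 = 21/4.
E[N] = (2/5)·(9) + (3/5)·(21/4) = 27/4.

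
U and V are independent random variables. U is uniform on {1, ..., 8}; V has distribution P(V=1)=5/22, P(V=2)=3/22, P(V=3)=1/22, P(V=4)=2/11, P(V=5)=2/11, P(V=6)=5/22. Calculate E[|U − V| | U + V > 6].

11/4

P(U + V > 6) = 31/44.
Summing |U−V|·P(x,y) over outcomes with U + V > 6 gives 31/16.
E[|U − V| | U + V > 6] = (31/16) / (31/44) = 11/4.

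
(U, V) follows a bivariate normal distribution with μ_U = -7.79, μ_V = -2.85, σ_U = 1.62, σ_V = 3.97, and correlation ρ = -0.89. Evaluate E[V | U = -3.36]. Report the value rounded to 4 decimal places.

-12.5120

E[V | U=x] = μ_V + ρ(σ_V/σ_U)(x − μ_U) for jointly normal variables.
E[V | U=-3.36] = -2.85 + (-0.89)·(3.97/1.62)·(-3.36 − (-7.79)) = -2.85 + (-2.181049)·(4.43) = -12.5120.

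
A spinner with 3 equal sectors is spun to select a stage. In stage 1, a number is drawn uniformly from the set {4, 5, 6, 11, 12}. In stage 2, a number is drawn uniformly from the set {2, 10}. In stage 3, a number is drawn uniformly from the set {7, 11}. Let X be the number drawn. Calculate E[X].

113/15

E[X | stage 1] = (4+5+6+11+12)/5 = 38/5.
E[X | stage 2] = (2+10)/2 = 6.
E[X | stage 3] = (7+11)/2 = 9.
By the law of total expectation,
E[X] = (1/3)·(38/5) + (1/3)·(6) + (1/3)·(9) = 113/15.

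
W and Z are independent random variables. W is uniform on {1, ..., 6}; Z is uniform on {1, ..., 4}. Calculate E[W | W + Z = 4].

2

Outcomes with W + Z = 4: (1,3), (2,2), (3,1), each with probability 1/24.
E[W | W + Z = 4] = (1 + 2 + 3) / 3 = 2.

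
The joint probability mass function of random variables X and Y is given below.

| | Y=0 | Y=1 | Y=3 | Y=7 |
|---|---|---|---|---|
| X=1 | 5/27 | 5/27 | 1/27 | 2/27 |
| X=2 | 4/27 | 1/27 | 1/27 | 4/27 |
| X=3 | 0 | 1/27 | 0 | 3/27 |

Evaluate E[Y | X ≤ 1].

P(X ≤ 1) = 13/27.
Σ Y·P over the event = 0·(5/27) + 1·(5/27) + 3·(1/27) + 7·(2/27) = 22/27.
E[Y | X ≤ 1] = (22/27) / (13/27) = 22/13.

22/13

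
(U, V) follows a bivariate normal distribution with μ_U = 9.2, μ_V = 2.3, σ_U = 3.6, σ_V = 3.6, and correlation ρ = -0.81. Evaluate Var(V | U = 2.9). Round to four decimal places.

The conditional variance in a bivariate normal is σ_V²(1 − ρ²), independent of x.
Var(V | U=2.9) = (3.6)²·(1 − (-0.81)²) = 12.96·0.3439 = 4.4569.

4.4569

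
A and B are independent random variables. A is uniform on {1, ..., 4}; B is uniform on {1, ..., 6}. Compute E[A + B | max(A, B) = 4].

P(max(A, B) = 4) = 7/24.
Summing (A+B)·P(x,y) over outcomes with max(A, B) = 4 gives 11/6.
E[A + B | max(A, B) = 4] = (11/6) / (7/24) = 44/7.

44/7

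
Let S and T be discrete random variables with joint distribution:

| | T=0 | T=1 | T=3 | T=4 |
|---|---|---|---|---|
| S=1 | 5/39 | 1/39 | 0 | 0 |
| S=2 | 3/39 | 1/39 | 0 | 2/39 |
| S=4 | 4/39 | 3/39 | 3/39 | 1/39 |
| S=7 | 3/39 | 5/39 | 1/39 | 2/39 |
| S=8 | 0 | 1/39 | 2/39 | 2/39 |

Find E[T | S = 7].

P(S = 7) = 11/39.
Σ T·P over the event = 0·(3/39) + 1·(5/39) + 3·(1/39) + 4·(2/39) = 16/39.
E[T | S = 7] = (16/39) / (11/39) = 16/11.

16/11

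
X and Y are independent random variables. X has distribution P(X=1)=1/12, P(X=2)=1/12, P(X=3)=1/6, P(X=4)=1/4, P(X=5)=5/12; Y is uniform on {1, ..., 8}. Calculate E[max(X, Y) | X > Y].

75/17

P(X > Y) = 17/48.
Summing max(X,Y)·P(x,y) over outcomes with X > Y gives 25/16.
E[max(X, Y) | X > Y] = (25/16) / (17/48) = 75/17.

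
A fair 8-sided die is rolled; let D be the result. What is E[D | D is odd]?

4

Given D is odd, D is equally likely to be any of {1, 3, 5, 7}.
E[D | D is odd] = (1 + 3 + 5 + 7) / 4 = 4.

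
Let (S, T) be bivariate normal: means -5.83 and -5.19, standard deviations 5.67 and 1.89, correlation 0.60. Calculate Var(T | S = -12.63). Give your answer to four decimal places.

For a bivariate normal, Var(T | S=x) = σ_T²(1 − ρ²).
Var(T | S=-12.63) = (1.89)²·(1 − (0.60)²) = 3.5721·0.64 = 2.2861.

2.2861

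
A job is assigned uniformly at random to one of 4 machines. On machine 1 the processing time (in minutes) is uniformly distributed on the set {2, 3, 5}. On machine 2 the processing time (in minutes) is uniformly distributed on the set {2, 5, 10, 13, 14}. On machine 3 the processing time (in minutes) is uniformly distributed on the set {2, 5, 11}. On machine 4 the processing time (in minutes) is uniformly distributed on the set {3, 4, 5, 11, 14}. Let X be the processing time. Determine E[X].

E[X | machine 1] = (2+3+5)/3 = 10/3.
E[X | machine 2] = (2+5+10+13+14)/5 = 44/5.
E[X | machine 3] = (2+5+11)/3 = 6.
E[X | machine 4] = (3+4+5+11+14)/5 = 37/5.
By the law of total expectation,
E[X] = (1/4)·(10/3) + (1/4)·(44/5) + (1/4)·(6) + (1/4)·(37/5) = 383/60.

383/60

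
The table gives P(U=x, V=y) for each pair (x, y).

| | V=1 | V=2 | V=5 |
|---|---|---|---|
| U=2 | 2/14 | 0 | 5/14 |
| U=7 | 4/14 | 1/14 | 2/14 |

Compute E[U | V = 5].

24/7

P(V = 5) = 1/2.
Σ U·P over the event = 2·(5/14) + 7·(2/14) = 12/7.
E[U | V = 5] = (12/7) / (1/2) = 24/7.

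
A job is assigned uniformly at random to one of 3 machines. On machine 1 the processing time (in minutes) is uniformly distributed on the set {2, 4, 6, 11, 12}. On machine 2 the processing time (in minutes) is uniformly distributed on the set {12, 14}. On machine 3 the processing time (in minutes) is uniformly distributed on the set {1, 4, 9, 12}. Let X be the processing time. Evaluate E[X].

53/6

E[X | machine 1] = (2+4+6+11+12)/5 = 7.
E[X | machine 2] = (12+14)/2 = 13.
E[X | machine 3] = (1+4+9+12)/4 = 13/2.
By the law of total expectation,
E[X] = (1/3)·(7) + (1/3)·(13) + (1/3)·(13/2) = 53/6.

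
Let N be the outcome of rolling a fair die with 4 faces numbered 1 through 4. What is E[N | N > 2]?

Given N > 2, N is equally likely to be any of {3, 4}.
E[N | N > 2] = (3 + 4) / 2 = 7/2.

7/2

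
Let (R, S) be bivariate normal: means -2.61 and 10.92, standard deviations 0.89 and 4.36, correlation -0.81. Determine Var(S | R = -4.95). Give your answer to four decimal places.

6.5374

Var(S | R=x) = (1 − ρ²)·σ_S².
Var(S | R=-4.95) = (4.36)²·(1 − (-0.81)²) = 19.0096·0.3439 = 6.5374.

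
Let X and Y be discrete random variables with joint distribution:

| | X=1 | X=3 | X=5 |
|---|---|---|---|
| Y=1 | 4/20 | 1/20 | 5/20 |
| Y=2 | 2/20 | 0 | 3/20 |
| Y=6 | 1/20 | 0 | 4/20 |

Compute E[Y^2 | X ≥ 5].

161/12

P(X ≥ 5) = 3/5.
Σ Y^2·P over the event = 1·(5/20) + 4·(3/20) + 36·(4/20) = 161/20.
E[Y^2 | X ≥ 5] = (161/20) / (3/5) = 161/12.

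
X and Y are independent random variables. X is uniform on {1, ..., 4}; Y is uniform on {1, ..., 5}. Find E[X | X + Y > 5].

Outcomes with X + Y > 5: (1,5), (2,4), (2,5), (3,3), (3,4), (3,5), (4,2), (4,3), (4,4), (4,5), each with probability 1/20.
E[X | X + Y > 5] = (1 + 2 + 2 + 3 + 3 + 3 + 4 + 4 + 4 + 4) / 10 = 3.

3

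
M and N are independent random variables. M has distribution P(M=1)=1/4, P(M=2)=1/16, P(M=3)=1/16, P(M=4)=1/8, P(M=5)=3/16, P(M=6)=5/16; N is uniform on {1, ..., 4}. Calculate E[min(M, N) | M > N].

P(M > N) = 41/64.
Summing min(M,N)·P(x,y) over outcomes with M > N gives 3/2.
E[min(M, N) | M > N] = (3/2) / (41/64) = 96/41.

96/41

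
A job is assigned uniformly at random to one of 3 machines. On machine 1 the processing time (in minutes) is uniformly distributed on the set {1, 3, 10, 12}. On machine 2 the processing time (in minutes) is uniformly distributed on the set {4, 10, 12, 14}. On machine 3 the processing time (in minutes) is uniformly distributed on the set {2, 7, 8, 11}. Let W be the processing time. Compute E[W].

47/6

E[W | machine 1] = (1+3+10+12)/4 = 13/2.
E[W | machine 2] = (4+10+12+14)/4 = 10.
E[W | machine 3] = (2+7+8+11)/4 = 7.
By the law of total expectation,
E[W] = (1/3)·(13/2) + (1/3)·(10) + (1/3)·(7) = 47/6.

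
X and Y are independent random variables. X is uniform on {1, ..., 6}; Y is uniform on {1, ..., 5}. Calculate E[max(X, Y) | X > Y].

14/3

P(X > Y) = 1/2.
Summing max(X,Y)·P(x,y) over outcomes with X > Y gives 7/3.
E[max(X, Y) | X > Y] = (7/3) / (1/2) = 14/3.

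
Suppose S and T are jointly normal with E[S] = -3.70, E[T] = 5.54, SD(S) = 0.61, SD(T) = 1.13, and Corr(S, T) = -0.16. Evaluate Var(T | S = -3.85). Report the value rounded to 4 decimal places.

1.2442

For a bivariate normal, Var(T | S=x) = σ_T²(1 − ρ²).
Var(T | S=-3.85) = (1.13)²·(1 − (-0.16)²) = 1.2769·0.9744 = 1.2442.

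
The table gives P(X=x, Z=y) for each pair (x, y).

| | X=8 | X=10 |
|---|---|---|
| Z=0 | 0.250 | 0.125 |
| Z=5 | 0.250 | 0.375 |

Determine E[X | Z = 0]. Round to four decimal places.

P(Z = 0) = 0.375.
Σ X·P over the event = 8·(0.250) + 10·(0.125) = 3.250.
E[X | Z = 0] = (3.250) / (0.375) = 8.6667.

8.6667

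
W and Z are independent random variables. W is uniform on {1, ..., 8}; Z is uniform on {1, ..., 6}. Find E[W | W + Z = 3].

3/2

Outcomes with W + Z = 3: (1,2), (2,1), each with probability 1/48.
E[W | W + Z = 3] = (1 + 2) / 2 = 3/2.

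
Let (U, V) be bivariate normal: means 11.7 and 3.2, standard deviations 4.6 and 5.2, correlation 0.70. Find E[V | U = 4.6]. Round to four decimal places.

E[V | U=x] = μ_V + ρ(σ_V/σ_U)(x − μ_U) for jointly normal variables.
E[V | U=4.6] = 3.2 + (0.70)·(5.2/4.6)·(4.6 − (11.7)) = 3.2 + (0.791304)·(-7.1) = -2.4183.

-2.4183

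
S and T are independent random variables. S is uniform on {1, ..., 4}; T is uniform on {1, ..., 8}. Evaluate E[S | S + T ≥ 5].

P(S + T ≥ 5) = 13/16.
Summing S·P(x,y) over outcomes with S + T ≥ 5 gives 35/16.
E[S | S + T ≥ 5] = (35/16) / (13/16) = 35/13.

35/13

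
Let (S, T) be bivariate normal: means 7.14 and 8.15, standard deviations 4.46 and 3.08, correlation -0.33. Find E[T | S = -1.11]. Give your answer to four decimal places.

10.0301

E[T | S=x] = μ_T + ρ(σ_T/σ_S)(x − μ_S) for jointly normal variables.
E[T | S=-1.11] = 8.15 + (-0.33)·(3.08/4.46)·(-1.11 − (7.14)) = 8.15 + (-0.22789)·(-8.25) = 10.0301.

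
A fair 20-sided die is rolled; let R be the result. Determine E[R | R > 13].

Given R > 13, R is equally likely to be any of {14, 15, 16, 17, 18, 19, 20}.
E[R | R > 13] = (14 + 15 + 16 + 17 + 18 + 19 + 20) / 7 = 17.

17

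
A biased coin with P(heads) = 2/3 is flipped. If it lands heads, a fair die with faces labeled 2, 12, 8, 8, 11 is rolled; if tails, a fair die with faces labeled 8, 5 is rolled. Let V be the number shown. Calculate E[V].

229/30

E[V | heads] = (2+12+8+8+11)/5 = 41/5.
E[V | tails] = (8+5)/2 = 13/2.
By the law of total expectation,
E[V] = (2/3)·(41/5) + (1/3)·(13/2) = 229/30.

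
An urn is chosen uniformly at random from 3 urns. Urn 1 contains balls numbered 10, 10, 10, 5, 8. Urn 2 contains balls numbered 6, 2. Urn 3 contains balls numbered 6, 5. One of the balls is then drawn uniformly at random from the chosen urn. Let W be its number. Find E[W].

E[W | urn 1] = (10+10+10+5+8)/5 = 43/5.
E[W | urn 2] = (6+2)/2 = 4.
E[W | urn 3] = (6+5)/2 = 11/2.
E[W] = (1/3)·(43/5) + (1/3)·(4) + (1/3)·(11/2) = 181/30.

181/30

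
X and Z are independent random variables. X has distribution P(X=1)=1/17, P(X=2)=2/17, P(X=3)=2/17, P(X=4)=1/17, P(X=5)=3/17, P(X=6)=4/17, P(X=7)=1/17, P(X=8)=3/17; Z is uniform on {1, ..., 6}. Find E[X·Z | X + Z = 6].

P(X + Z = 6) = 3/34.
Summing XZ·P(x,y) over outcomes with X + Z = 6 gives 31/51.
E[X·Z | X + Z = 6] = (31/51) / (3/34) = 62/9.

62/9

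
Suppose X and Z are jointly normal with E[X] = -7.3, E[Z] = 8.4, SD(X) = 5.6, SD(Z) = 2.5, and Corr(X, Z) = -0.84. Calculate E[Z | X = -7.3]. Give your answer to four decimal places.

8.4000

The regression of Z on X has slope ρ·σ_Z/σ_X and passes through (μ_X, μ_Z).
E[Z | X=-7.3] = 8.4 + (-0.84)·(2.5/5.6)·(-7.3 − (-7.3)) = 8.4 + (-0.375)·(0) = 8.4000.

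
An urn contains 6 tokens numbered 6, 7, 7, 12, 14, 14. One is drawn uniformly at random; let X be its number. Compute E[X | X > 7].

P(X > 7) = 1/2.
Σ over the event: 12·1/6 + 14·1/3 = 20/3.
E[X | X > 7] = (20/3) / (1/2) = 40/3.

40/3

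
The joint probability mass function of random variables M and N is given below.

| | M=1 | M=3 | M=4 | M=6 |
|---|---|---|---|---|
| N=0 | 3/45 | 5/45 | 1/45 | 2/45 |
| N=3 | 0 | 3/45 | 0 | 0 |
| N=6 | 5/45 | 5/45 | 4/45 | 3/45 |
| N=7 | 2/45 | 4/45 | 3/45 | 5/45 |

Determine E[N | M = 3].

P(M = 3) = 17/45.
Summing N·P(M=x,N=y) over the conditioning event gives 67/45.
E[N | M = 3] = (67/45) / (17/45) = 67/17.

67/17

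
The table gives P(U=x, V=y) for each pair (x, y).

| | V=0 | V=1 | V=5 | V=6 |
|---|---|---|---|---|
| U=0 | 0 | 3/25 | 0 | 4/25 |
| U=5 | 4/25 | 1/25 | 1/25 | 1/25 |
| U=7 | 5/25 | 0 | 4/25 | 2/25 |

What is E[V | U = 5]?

P(U = 5) = 7/25.
Σ V·P over the event = 0·(4/25) + 1·(1/25) + 5·(1/25) + 6·(1/25) = 12/25.
E[V | U = 5] = (12/25) / (7/25) = 12/7.

12/7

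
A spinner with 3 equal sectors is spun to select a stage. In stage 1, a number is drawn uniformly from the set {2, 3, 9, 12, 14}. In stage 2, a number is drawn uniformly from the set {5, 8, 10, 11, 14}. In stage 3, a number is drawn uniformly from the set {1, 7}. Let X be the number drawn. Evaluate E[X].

E[X | stage 1] = (2+3+9+12+14)/5 = 8.
E[X | stage 2] = (5+8+10+11+14)/5 = 48/5.
E[X | stage 3] = (1+7)/2 = 4.
By the law of total expectation,
E[X] = (1/3)·(8) + (1/3)·(48/5) + (1/3)·(4) = 36/5.

36/5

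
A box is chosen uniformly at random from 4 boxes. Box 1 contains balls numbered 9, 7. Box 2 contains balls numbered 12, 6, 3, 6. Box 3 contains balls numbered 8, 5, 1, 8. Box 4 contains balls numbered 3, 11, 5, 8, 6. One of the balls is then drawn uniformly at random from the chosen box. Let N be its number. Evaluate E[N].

E[N | box 1] = (9+7)/2 = 8.
E[N | box 2] = (12+6+3+6)/4 = 27/4.
E[N | box 3] = (8+5+1+8)/4 = 11/2.
E[N | box 4] = (3+11+5+8+6)/5 = 33/5.
E[N] = (1/4)·(8) + (1/4)·(27/4) + (1/4)·(11/2) + (1/4)·(33/5) = 537/80.

537/80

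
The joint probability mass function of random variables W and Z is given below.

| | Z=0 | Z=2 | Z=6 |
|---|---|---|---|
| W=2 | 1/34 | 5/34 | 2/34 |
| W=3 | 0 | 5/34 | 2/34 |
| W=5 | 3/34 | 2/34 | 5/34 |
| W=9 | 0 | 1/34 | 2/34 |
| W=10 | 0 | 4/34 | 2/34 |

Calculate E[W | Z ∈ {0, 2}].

P(Z ∈ {0, 2}) = 21/34.
Σ W·P over the event = 2·(1/34) + 2·(5/34) + 3·(5/34) + 5·(3/34) + 5·(2/34) + 9·(1/34) + 10·(4/34) = 101/34.
E[W | Z ∈ {0, 2}] = (101/34) / (21/34) = 101/21.

101/21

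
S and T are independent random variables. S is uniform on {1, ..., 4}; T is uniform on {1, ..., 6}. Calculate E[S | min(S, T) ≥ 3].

7/2

Outcomes with min(S, T) ≥ 3: (3,3), (3,4), (3,5), (3,6), (4,3), (4,4), (4,5), (4,6), each with probability 1/24.
E[S | min(S, T) ≥ 3] = (3 + 3 + 3 + 3 + 4 + 4 + 4 + 4) / 8 = 7/2.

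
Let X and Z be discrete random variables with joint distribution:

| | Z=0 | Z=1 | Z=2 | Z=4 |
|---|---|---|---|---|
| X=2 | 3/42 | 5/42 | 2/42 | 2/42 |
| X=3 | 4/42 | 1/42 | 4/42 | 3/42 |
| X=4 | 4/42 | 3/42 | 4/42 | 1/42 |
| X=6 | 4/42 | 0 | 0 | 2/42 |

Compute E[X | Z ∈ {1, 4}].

P(Z ∈ {1, 4}) = 17/42.
Σ X·P over the event = 2·(5/42) + 2·(2/42) + 3·(1/42) + 3·(3/42) + 4·(3/42) + 4·(1/42) + 6·(2/42) = 9/7.
E[X | Z ∈ {1, 4}] = (9/7) / (17/42) = 54/17.

54/17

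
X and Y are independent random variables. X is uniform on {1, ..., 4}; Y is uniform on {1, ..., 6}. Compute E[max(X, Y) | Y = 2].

11/4

Outcomes with Y = 2: (1,2), (2,2), (3,2), (4,2), each with probability 1/24.
E[max(X, Y) | Y = 2] = (2 + 2 + 3 + 4) / 4 = 11/4.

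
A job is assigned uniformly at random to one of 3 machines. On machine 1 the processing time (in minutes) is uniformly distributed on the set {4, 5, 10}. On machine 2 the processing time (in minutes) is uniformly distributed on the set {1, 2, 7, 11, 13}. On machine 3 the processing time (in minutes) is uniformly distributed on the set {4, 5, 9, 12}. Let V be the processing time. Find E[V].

619/90

E[V | machine 1] = (4+5+10)/3 = 19/3.
E[V | machine 2] = (1+2+7+11+13)/5 = 34/5.
E[V | machine 3] = (4+5+9+12)/4 = 15/2.
By the law of total expectation,
E[V] = (1/3)·(19/3) + (1/3)·(34/5) + (1/3)·(15/2) = 619/90.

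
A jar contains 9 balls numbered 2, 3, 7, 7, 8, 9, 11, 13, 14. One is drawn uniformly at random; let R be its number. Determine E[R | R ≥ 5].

P(R ≥ 5) = 7/9.
Σ over the event: 7·2/9 + 8·1/9 + 9·1/9 + 11·1/9 + 13·1/9 + 14·1/9 = 23/3.
E[R | R ≥ 5] = (23/3) / (7/9) = 69/7.

69/7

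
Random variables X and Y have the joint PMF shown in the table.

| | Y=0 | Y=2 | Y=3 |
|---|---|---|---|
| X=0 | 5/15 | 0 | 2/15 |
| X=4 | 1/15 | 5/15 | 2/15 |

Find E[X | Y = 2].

P(Y = 2) = 1/3.
Summing X·P(X=x,Y=y) over the conditioning event gives 4/3.
E[X | Y = 2] = (4/3) / (1/3) = 4.

4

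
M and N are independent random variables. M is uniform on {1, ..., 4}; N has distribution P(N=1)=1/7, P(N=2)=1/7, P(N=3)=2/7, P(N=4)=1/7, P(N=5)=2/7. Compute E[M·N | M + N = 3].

2

P(M + N = 3) = 1/14.
Summing MN·P(x,y) over outcomes with M + N = 3 gives 1/7.
E[M·N | M + N = 3] = (1/7) / (1/14) = 2.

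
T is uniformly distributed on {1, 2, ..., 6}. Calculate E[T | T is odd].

3

Given T is odd, T is equally likely to be any of {1, 3, 5}.
E[T | T is odd] = (1 + 3 + 5) / 3 = 3.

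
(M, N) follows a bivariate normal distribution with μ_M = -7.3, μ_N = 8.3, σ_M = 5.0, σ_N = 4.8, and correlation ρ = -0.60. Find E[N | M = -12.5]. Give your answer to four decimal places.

11.2952

For a bivariate normal, E[N | M=x] = μ_N + ρ·(σ_N/σ_M)·(x − μ_M).
E[N | M=-12.5] = 8.3 + (-0.60)·(4.8/5.0)·(-12.5 − (-7.3)) = 8.3 + (-0.576)·(-5.2) = 11.2952.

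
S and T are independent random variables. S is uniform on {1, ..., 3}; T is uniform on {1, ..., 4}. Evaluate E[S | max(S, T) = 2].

5/3

P(max(S, T) = 2) = 1/4.
Summing S·P(x,y) over outcomes with max(S, T) = 2 gives 5/12.
E[S | max(S, T) = 2] = (5/12) / (1/4) = 5/3.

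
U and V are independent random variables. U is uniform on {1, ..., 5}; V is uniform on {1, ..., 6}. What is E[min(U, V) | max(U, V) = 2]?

4/3

Outcomes with max(U, V) = 2: (1,2), (2,1), (2,2), each with probability 1/30.
E[min(U, V) | max(U, V) = 2] = (1 + 1 + 2) / 3 = 4/3.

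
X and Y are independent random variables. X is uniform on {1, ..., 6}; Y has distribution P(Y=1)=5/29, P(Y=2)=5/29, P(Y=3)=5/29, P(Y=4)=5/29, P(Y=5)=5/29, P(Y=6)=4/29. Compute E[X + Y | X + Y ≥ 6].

1003/124

P(X + Y ≥ 6) = 62/87.
Summing (X+Y)·P(x,y) over outcomes with X + Y ≥ 6 gives 1003/174.
E[X + Y | X + Y ≥ 6] = (1003/174) / (62/87) = 1003/124.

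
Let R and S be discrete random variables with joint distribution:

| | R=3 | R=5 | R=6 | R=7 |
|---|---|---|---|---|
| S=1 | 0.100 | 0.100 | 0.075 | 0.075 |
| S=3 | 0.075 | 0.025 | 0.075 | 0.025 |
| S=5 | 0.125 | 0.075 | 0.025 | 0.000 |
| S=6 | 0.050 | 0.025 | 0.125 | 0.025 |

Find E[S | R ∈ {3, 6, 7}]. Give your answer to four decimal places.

3.5161

P(R ∈ {3, 6, 7}) = 0.775.
Summing S·P(R=x,S=y) over the conditioning event gives 2.725.
E[S | R ∈ {3, 6, 7}] = (2.725) / (0.775) = 3.5161.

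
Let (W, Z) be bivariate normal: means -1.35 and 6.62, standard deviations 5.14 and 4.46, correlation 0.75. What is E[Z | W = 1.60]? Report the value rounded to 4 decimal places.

8.5398

For a bivariate normal, E[Z | W=x] = μ_Z + ρ·(σ_Z/σ_W)·(x − μ_W).
E[Z | W=1.60] = 6.62 + (0.75)·(4.46/5.14)·(1.60 − (-1.35)) = 6.62 + (0.65078)·(2.95) = 8.5398.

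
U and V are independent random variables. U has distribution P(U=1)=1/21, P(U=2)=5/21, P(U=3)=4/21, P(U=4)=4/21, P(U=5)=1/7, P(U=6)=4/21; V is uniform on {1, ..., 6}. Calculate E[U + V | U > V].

P(U > V) = 19/42.
Summing (U+V)·P(x,y) over outcomes with U > V gives 131/42.
E[U + V | U > V] = (131/42) / (19/42) = 131/19.

131/19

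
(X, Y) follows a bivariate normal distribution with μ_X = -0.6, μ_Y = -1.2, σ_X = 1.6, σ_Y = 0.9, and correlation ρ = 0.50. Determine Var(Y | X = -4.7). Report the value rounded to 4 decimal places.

0.6075

For a bivariate normal, Var(Y | X=x) = σ_Y²(1 − ρ²).
Var(Y | X=-4.7) = (0.9)²·(1 − (0.50)²) = 0.81·0.75 = 0.6075.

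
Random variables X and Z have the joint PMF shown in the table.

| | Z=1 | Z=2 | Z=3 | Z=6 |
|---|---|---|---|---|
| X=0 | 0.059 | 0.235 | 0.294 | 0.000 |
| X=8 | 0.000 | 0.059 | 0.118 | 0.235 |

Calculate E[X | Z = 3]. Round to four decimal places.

2.2913

P(Z = 3) = 0.412.
Summing X·P(X=x,Z=y) over the conditioning event gives 0.944.
E[X | Z = 3] = (0.944) / (0.412) = 2.2913.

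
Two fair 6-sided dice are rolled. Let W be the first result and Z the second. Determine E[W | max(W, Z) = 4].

22/7

Outcomes with max(W, Z) = 4: (1,4), (2,4), (3,4), (4,1), (4,2), (4,3), (4,4), each with probability 1/36.
E[W | max(W, Z) = 4] = (1 + 2 + 3 + 4 + 4 + 4 + 4) / 7 = 22/7.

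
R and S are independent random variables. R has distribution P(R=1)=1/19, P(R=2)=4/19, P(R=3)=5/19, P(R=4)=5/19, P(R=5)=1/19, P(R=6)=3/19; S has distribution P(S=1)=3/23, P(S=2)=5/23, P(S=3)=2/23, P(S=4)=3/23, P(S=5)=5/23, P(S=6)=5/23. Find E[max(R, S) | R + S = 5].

P(R + S = 5) = 51/437.
Summing max(R,S)·P(x,y) over outcomes with R + S = 5 gives 9/23.
E[max(R, S) | R + S = 5] = (9/23) / (51/437) = 57/17.

57/17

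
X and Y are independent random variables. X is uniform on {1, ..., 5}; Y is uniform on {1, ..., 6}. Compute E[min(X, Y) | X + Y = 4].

P(X + Y = 4) = 1/10.
Summing min(X,Y)·P(x,y) over outcomes with X + Y = 4 gives 2/15.
E[min(X, Y) | X + Y = 4] = (2/15) / (1/10) = 4/3.

4/3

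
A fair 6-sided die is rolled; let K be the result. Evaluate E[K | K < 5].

5/2

Given K < 5, K is equally likely to be any of {1, 2, 3, 4}.
E[K | K < 5] = (1 + 2 + 3 + 4) / 4 = 5/2.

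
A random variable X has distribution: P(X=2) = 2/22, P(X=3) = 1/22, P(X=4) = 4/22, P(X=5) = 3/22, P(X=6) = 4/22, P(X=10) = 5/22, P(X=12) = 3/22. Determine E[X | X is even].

65/9

P(X is even) = 9/11.
Σ over the event: 2·1/11 + 4·2/11 + 6·2/11 + 10·5/22 + 12·3/22 = 65/11.
E[X | X is even] = (65/11) / (9/11) = 65/9.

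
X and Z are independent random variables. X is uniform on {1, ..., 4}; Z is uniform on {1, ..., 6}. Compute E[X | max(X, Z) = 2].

5/3

Outcomes with max(X, Z) = 2: (1,2), (2,1), (2,2), each with probability 1/24.
E[X | max(X, Z) = 2] = (1 + 2 + 2) / 3 = 5/3.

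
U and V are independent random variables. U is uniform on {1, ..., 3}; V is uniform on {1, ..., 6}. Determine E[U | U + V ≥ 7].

7/3

P(U + V ≥ 7) = 1/3.
Summing U·P(x,y) over outcomes with U + V ≥ 7 gives 7/9.
E[U | U + V ≥ 7] = (7/9) / (1/3) = 7/3.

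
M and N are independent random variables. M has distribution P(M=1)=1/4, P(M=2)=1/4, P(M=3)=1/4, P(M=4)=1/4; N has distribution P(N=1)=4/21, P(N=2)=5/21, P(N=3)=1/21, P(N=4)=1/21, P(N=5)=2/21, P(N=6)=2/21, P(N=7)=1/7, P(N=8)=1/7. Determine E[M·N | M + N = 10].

P(M + N = 10) = 2/21.
Summing MN·P(x,y) over outcomes with M + N = 10 gives 53/28.
E[M·N | M + N = 10] = (53/28) / (2/21) = 159/8.

159/8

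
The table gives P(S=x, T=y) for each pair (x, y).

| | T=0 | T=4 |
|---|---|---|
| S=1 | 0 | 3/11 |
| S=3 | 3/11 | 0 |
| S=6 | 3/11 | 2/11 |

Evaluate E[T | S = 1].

4

P(S = 1) = 3/11.
Σ T·P over the event = 4·(3/11) = 12/11.
E[T | S = 1] = (12/11) / (3/11) = 4.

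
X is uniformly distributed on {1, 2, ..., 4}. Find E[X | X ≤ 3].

2

Given X ≤ 3, X is equally likely to be any of {1, 2, 3}.
E[X | X ≤ 3] = (1 + 2 + 3) / 3 = 2.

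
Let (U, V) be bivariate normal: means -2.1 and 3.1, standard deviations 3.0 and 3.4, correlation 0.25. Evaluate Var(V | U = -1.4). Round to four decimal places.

10.8375

For a bivariate normal, Var(V | U=x) = σ_V²(1 − ρ²).
Var(V | U=-1.4) = (3.4)²·(1 − (0.25)²) = 11.56·0.9375 = 10.8375.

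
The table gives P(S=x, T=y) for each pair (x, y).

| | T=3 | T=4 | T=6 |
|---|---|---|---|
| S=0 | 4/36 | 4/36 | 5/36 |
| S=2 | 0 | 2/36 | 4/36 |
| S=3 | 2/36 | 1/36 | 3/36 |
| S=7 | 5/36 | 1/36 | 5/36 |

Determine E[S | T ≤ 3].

P(T ≤ 3) = 11/36.
Summing S·P(S=x,T=y) over the conditioning event gives 41/36.
E[S | T ≤ 3] = (41/36) / (11/36) = 41/11.

41/11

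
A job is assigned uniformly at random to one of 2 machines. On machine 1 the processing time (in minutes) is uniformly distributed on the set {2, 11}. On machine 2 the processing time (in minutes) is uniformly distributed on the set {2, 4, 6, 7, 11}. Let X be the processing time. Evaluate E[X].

25/4

E[X | machine 1] = (2+11)/2 = 13/2.
E[X | machine 2] = (2+4+6+7+11)/5 = 6.
By the law of total expectation,
E[X] = (1/2)·(13/2) + (1/2)·(6) = 25/4.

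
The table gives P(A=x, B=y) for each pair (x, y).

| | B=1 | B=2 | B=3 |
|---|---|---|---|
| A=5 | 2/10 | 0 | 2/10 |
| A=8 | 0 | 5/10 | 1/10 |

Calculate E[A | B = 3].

P(B = 3) = 3/10.
Σ A·P over the event = 5·(2/10) + 8·(1/10) = 9/5.
E[A | B = 3] = (9/5) / (3/10) = 6.

6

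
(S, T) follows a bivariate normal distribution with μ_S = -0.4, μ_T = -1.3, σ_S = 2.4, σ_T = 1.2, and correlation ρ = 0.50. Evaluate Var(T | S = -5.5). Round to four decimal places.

1.0800

The conditional variance in a bivariate normal is σ_T²(1 − ρ²), independent of x.
Var(T | S=-5.5) = (1.2)²·(1 − (0.50)²) = 1.44·0.75 = 1.0800.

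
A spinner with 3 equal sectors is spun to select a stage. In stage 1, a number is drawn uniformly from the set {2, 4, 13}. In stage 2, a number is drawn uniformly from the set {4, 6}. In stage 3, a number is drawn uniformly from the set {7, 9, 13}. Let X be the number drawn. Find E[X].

7

E[X | stage 1] = (2+4+13)/3 = 19/3.
E[X | stage 2] = (4+6)/2 = 5.
E[X | stage 3] = (7+9+13)/3 = 29/3.
E[X] = (1/3)·(19/3) + (1/3)·(5) + (1/3)·(29/3) = 7.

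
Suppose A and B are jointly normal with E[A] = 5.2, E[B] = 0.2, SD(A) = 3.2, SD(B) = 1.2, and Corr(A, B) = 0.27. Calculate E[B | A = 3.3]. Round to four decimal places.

0.0076

For a bivariate normal, E[B | A=x] = μ_B + ρ·(σ_B/σ_A)·(x − μ_A).
E[B | A=3.3] = 0.2 + (0.27)·(1.2/3.2)·(3.3 − (5.2)) = 0.2 + (0.10125)·(-1.9) = 0.0076.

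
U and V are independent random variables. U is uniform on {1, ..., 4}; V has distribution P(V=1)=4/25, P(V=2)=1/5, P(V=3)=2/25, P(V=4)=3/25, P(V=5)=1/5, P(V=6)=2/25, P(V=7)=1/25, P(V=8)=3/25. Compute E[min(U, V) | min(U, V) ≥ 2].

P(min(U, V) ≥ 2) = 63/100.
Summing min(U,V)·P(x,y) over outcomes with min(U, V) ≥ 2 gives 43/25.
E[min(U, V) | min(U, V) ≥ 2] = (43/25) / (63/100) = 172/63.

172/63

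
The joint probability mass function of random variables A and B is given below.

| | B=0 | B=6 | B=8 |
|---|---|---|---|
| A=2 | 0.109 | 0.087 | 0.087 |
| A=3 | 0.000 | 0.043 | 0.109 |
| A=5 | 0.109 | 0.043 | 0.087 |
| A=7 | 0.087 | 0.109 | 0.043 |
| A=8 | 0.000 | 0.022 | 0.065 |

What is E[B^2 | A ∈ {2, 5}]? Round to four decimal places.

30.2989

P(A ∈ {2, 5}) = 0.522.
Σ B^2·P over the event = 0·(0.109) + 36·(0.087) + 64·(0.087) + 0·(0.109) + 36·(0.043) + 64·(0.087) = 15.816.
E[B^2 | A ∈ {2, 5}] = (15.816) / (0.522) = 30.2989.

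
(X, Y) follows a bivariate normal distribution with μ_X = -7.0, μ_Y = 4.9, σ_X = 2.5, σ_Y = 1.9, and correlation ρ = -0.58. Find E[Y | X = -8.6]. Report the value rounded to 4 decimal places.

The regression of Y on X has slope ρ·σ_Y/σ_X and passes through (μ_X, μ_Y).
E[Y | X=-8.6] = 4.9 + (-0.58)·(1.9/2.5)·(-8.6 − (-7.0)) = 4.9 + (-0.4408)·(-1.6) = 5.6053.

5.6053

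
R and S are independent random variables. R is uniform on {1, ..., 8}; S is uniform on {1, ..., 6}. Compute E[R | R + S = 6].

Outcomes with R + S = 6: (1,5), (2,4), (3,3), (4,2), (5,1), each with probability 1/48.
E[R | R + S = 6] = (1 + 2 + 3 + 4 + 5) / 5 = 3.

3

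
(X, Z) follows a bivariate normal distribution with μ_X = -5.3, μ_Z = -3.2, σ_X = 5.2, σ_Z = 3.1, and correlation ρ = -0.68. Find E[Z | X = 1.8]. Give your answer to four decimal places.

E[Z | X=x] = μ_Z + ρ(σ_Z/σ_X)(x − μ_X) for jointly normal variables.
E[Z | X=1.8] = -3.2 + (-0.68)·(3.1/5.2)·(1.8 − (-5.3)) = -3.2 + (-0.40538)·(7.1) = -6.0782.

-6.0782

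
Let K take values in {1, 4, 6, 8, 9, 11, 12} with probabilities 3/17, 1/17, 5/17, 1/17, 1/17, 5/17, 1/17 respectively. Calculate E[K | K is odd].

P(K is odd) = 9/17.
Σ over the event: 1·3/17 + 9·1/17 + 11·5/17 = 67/17.
E[K | K is odd] = (67/17) / (9/17) = 67/9.

67/9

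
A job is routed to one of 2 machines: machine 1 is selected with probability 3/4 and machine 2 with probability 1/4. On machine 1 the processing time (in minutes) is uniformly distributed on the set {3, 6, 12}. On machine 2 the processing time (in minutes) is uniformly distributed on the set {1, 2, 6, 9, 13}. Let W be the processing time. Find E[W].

E[W | machine 1] = (3+6+12)/3 = 7.
E[W | machine 2] = (1+2+6+9+13)/5 = 31/5.
E[W] = (3/4)·(7) + (1/4)·(31/5) = 34/5.

34/5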